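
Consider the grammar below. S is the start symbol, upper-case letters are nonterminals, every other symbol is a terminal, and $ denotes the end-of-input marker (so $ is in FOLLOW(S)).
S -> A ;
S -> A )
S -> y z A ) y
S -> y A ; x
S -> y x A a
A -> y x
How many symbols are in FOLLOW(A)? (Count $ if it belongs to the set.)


S is the start symbol and does not occur in any rule body, so FOLLOW(S) = {$}.
Examining every occurrence of A in a rule body:
  S -> A ; : A is followed by terminal ';' -> add ';'
  S -> A ) : A is followed by terminal ')' -> add ')'
  S -> y z A ) y : A is followed by terminal ')' -> add ')' (already in the set)
  S -> y A ; x : A is followed by terminal ';' -> add ';' (already in the set)
  S -> y x A a : A is followed by terminal 'a' -> add 'a'
  A -> y x : A does not occur in the body -> contributes nothing
FOLLOW(A) = {), ;, a}
Count: 3

3


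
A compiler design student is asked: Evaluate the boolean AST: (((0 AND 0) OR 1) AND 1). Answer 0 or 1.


Step 1: Evaluate inner node
  0 AND 0 = 0
Step 2: Evaluate next node
  0 OR 1 = 1
Step 3: Evaluate root node
  1 AND 1 = 1

1


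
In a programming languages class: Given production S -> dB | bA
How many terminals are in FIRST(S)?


Production: S -> dB | bA
Examining each alternative for leading terminals:
  S -> dB : first terminal = 'd'
  S -> bA : first terminal = 'b'
FIRST(S) = {b, d}
Count: 2

2


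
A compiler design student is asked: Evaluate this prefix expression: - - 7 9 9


Parsing prefix expression: - - 7 9 9
Step 1: Innermost operation '- 7 9'
  7 - 9 = -2
Step 2: Outer operation '- [-2] 9'
  -2 - 9 = -11

-11


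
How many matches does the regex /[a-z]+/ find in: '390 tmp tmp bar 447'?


Pattern: /[a-z]+/ (identifiers)
Input: '390 tmp tmp bar 447'
Scanning for matches:
  Match 1: 'tmp'
  Match 2: 'tmp'
  Match 3: 'bar'
Total matches: 3

3


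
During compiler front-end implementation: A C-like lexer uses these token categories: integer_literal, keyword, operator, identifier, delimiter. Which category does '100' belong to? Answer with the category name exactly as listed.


Token: '100'
Checking categories:
  identifier: no
  integer_literal: YES
  operator: no
  keyword: no
  delimiter: no
Category: integer_literal

integer_literal


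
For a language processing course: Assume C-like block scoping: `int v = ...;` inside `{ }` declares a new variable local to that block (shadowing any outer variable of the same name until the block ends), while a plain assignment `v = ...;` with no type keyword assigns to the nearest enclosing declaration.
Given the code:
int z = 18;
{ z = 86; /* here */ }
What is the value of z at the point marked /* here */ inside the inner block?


Analyzing scoping rules:
Outer scope: declares z = 18
Inner block: 'z = 86;' has no type keyword, so it is an assignment to the outer z (no shadowing)
Inside the block, after the assignment -> 86
Result: 86

86


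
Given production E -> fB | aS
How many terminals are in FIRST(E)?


Production: E -> fB | aS
Examining each alternative for leading terminals:
  E -> fB : first terminal = 'f'
  E -> aS : first terminal = 'a'
FIRST(E) = {a, f}
Count: 2

2


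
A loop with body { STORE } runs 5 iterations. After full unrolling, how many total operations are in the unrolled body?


Loop body operations: STORE (1 op per iteration)
Unrolling 5 iterations:
  Iteration 1: STORE (1 ops)
  Iteration 2: STORE (1 ops)
  Iteration 3: STORE (1 ops)
  Iteration 4: STORE (1 ops)
  Iteration 5: STORE (1 ops)
Total: 5 iterations * 1 ops/iter = 5 operations

5


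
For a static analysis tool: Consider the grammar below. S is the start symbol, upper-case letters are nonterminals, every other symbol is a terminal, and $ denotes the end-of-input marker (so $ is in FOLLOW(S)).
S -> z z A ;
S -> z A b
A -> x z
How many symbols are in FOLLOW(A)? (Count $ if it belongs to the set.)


S is the start symbol and does not occur in any rule body, so FOLLOW(S) = {$}.
Examining every occurrence of A in a rule body:
  S -> z z A ; : A is followed by terminal ';' -> add ';'
  S -> z A b : A is followed by terminal 'b' -> add 'b'
  A -> x z : A does not occur in the body -> contributes nothing
FOLLOW(A) = {;, b}
Count: 2

2


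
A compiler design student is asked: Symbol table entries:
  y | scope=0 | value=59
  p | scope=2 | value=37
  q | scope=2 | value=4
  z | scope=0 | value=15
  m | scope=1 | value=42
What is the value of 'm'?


Searching symbol table for 'm':
  y | scope=0 | value=59
  p | scope=2 | value=37
  q | scope=2 | value=4
  z | scope=0 | value=15
  m | scope=1 | value=42 <- MATCH
Found 'm' at scope 1 with value 42

42


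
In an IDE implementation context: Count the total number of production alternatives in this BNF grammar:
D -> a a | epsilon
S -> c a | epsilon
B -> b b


Counting alternatives per rule:
  D: 2 alternative(s)
  S: 2 alternative(s)
  B: 1 alternative(s)
Sum: 2 + 2 + 1 = 5

5


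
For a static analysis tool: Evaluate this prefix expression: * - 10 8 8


Parsing prefix expression: * - 10 8 8
Step 1: Innermost operation '- 10 8'
  10 - 8 = 2
Step 2: Outer operation '* [2] 8'
  2 * 8 = 16

16


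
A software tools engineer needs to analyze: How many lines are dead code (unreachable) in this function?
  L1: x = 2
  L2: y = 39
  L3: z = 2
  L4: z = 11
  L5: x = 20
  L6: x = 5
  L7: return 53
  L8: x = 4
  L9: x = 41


Analyzing control flow:
  L1: reachable (before return)
  L2: reachable (before return)
  L3: reachable (before return)
  L4: reachable (before return)
  L5: reachable (before return)
  L6: reachable (before return)
  L7: reachable (return statement)
  L8: DEAD (after return at L7)
  L9: DEAD (after return at L7)
Return at L7, total lines = 9
Dead lines: L8 through L9
Count: 2

2


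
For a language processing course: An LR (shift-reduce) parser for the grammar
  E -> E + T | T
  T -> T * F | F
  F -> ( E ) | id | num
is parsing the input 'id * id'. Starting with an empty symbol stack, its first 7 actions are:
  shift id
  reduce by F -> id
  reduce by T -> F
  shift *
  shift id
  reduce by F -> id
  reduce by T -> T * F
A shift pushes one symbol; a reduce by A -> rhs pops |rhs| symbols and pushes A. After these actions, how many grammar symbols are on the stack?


Tracking the symbol stack through each action:
  Action 1: shift 'id' : push -> stack = [id] (size 1)
  Action 2: reduce by F -> id : pop 1, push F -> stack = [F] (size 1)
  Action 3: reduce by T -> F : pop 1, push T -> stack = [T] (size 1)
  Action 4: shift '*' : push -> stack = [T, *] (size 2)
  Action 5: shift 'id' : push -> stack = [T, *, id] (size 3)
  Action 6: reduce by F -> id : pop 1, push F -> stack = [T, *, F] (size 3)
  Action 7: reduce by T -> T * F : pop 3, push T -> stack = [T] (size 1)
Final stack size: 1

1


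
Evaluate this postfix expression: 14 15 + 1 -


Processing tokens left to right:
Push 14, Push 15
Pop 14 and 15, compute 14 + 15 = 29, push 29
Push 1
Pop 29 and 1, compute 29 - 1 = 28, push 28
Stack result: 28

28


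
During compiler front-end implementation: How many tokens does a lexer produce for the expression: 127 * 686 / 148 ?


Scanning '127 * 686 / 148'
Token 1: '127' -> integer_literal
Token 2: '*' -> operator
Token 3: '686' -> integer_literal
Token 4: '/' -> operator
Token 5: '148' -> integer_literal
Total tokens: 5

5


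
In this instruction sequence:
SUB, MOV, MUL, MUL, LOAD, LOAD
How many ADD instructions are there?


Scanning instruction sequence for ADD:
  Position 1: SUB
  Position 2: MOV
  Position 3: MUL
  Position 4: MUL
  Position 5: LOAD
  Position 6: LOAD
Matches at positions: []
Total ADD count: 0

0


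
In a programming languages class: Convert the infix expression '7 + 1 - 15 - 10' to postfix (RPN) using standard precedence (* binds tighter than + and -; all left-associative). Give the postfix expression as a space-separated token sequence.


Applying the shunting-yard algorithm:
  Operand 7 -> output
  Push '+' onto operator stack -> op-stack: [+]
  Operand 1 -> output
  See '-' (prec 1); top '+' (prec 1) >= it -> pop '+' to output
  Push '-' onto operator stack -> op-stack: [-]
  Operand 15 -> output
  See '-' (prec 1); top '-' (prec 1) >= it -> pop '-' to output
  Push '-' onto operator stack -> op-stack: [-]
  Operand 10 -> output
  End of input: pop '-' to output
Postfix result: 7 1 + 15 - 10 -

7 1 + 15 - 10 -


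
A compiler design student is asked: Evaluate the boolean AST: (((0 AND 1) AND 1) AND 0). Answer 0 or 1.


Step 1: Evaluate inner node
  0 AND 1 = 0
Step 2: Evaluate next node
  0 AND 1 = 0
Step 3: Evaluate root node
  0 AND 0 = 0

0


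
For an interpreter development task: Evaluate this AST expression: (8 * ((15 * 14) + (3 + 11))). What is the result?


Expression: (8 * ((15 * 14) + (3 + 11)))
Evaluating step by step:
  15 * 14 = 210
  3 + 11 = 14
  210 + 14 = 224
  8 * 224 = 1792
Result: 1792

1792


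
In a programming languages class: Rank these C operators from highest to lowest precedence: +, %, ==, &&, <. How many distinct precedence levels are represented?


Looking up precedence for each operator:
  + -> precedence 5
  % -> precedence 6
  == -> precedence 3
  && -> precedence 2
  < -> precedence 4
Sorted highest to lowest: %, +, <, ==, &&
Distinct precedence values: [6, 5, 4, 3, 2]
Number of distinct levels: 5

5


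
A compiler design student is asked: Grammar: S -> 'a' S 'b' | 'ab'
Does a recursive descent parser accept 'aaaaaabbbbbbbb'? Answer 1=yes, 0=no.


Grammar accepts strings of the form a^n b^n (n >= 1)
Word: 'aaaaaabbbbbbbb'
Counting: 6 a's and 8 b's
Check: 6 == 8? No
Mismatch: a-count != b-count
Rejected

0


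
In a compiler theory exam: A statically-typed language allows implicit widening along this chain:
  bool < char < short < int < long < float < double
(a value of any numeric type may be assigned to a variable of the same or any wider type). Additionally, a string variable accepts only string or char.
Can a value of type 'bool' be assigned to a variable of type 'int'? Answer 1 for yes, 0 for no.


Target variable type: int
Source value type: bool
Numeric ranks: bool=0, int=3
Widening allowed iff rank(source) <= rank(target): 0 <= 3? Yes
Result: 1

1


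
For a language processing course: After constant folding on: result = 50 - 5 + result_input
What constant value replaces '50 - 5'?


Identifying constant sub-expression:
  Original: result = 50 - 5 + result_input
  50 and 5 are both compile-time constants
  Evaluating: 50 - 5 = 45
  After folding: result = 45 + result_input

45


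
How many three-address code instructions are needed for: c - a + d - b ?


Expression: c - a + d - b
Generating three-address code (respecting * over +/- precedence):
  Instruction 1: t1 = c - a
  Instruction 2: t2 = t1 + d
  Instruction 3: t3 = t2 - b
Total instructions: 3

3


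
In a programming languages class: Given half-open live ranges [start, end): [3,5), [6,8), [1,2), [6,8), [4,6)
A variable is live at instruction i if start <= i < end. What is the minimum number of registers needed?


Live ranges:
  Var0: [3, 5)
  Var1: [6, 8)
  Var2: [1, 2)
  Var3: [6, 8)
  Var4: [4, 6)
Sweep-line events (position, delta, active):
  pos=1 start -> active=1
  pos=2 end -> active=0
  pos=3 start -> active=1
  pos=4 start -> active=2
  pos=5 end -> active=1
  pos=6 end -> active=0
  pos=6 start -> active=1
  pos=6 start -> active=2
  pos=8 end -> active=1
  pos=8 end -> active=0
Maximum simultaneous active: 2
Minimum registers needed: 2

2


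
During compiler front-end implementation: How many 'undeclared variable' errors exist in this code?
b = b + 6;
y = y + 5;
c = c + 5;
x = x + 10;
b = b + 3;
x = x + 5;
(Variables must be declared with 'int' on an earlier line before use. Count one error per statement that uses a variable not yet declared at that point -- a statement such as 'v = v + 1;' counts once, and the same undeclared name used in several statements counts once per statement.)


Scanning code line by line:
  Line 1: use 'b' -> ERROR (undeclared)
  Line 2: use 'y' -> ERROR (undeclared)
  Line 3: use 'c' -> ERROR (undeclared)
  Line 4: use 'x' -> ERROR (undeclared)
  Line 5: use 'b' -> ERROR (undeclared)
  Line 6: use 'x' -> ERROR (undeclared)
Total undeclared variable errors: 6

6


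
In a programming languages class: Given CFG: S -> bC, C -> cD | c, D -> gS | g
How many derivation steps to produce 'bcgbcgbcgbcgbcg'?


Grammar: S -> bC, C -> cD | c, D -> gS | g
Deriving 'bcgbcgbcgbcgbcg':
Step 1: S -> bC => bC
Step 2: C -> cD => bcD
Step 3: D -> gS => bcgS
Step 4: S -> bC => bcgbC
Step 5: C -> cD => bcgbcD
Step 6: D -> gS => bcgbcgS
Step 7: S -> bC => bcgbcgbC
Step 8: C -> cD => bcgbcgbcD
Step 9: D -> gS => bcgbcgbcgS
Step 10: S -> bC => bcgbcgbcgbC
Step 11: C -> cD => bcgbcgbcgbcD
Step 12: D -> gS => bcgbcgbcgbcgS
Step 13: S -> bC => bcgbcgbcgbcgbC
Step 14: C -> cD => bcgbcgbcgbcgbcD
Step 15: D -> g => bcgbcgbcgbcgbcg
Total derivation steps: 15

15


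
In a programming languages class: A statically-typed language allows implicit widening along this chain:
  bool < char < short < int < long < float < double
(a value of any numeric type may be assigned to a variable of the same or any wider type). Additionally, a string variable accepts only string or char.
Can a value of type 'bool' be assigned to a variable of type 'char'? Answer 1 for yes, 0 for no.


Target variable type: char
Source value type: bool
Numeric ranks: bool=0, char=1
Widening allowed iff rank(source) <= rank(target): 0 <= 1? Yes
Result: 1

1


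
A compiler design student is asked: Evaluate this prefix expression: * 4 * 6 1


Parsing prefix expression: * 4 * 6 1
Step 1: Innermost operation '* 6 1'
  6 * 1 = 6
Step 2: Outer operation '* 4 [6]'
  4 * 6 = 24

24


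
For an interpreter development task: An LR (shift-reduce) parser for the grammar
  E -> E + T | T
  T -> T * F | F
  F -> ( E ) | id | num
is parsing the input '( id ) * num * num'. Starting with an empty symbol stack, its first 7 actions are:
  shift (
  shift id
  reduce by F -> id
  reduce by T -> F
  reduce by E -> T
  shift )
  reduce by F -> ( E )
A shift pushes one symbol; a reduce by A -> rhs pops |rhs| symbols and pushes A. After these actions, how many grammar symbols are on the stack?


Tracking the symbol stack through each action:
  Action 1: shift '(' : push -> stack = [(] (size 1)
  Action 2: shift 'id' : push -> stack = [(, id] (size 2)
  Action 3: reduce by F -> id : pop 1, push F -> stack = [(, F] (size 2)
  Action 4: reduce by T -> F : pop 1, push T -> stack = [(, T] (size 2)
  Action 5: reduce by E -> T : pop 1, push E -> stack = [(, E] (size 2)
  Action 6: shift ')' : push -> stack = [(, E, )] (size 3)
  Action 7: reduce by F -> ( E ) : pop 3, push F -> stack = [F] (size 1)
Final stack size: 1

1


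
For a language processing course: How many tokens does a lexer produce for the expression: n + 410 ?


Scanning 'n + 410'
Token 1: 'n' -> identifier
Token 2: '+' -> operator
Token 3: '410' -> integer_literal
Total tokens: 3

3


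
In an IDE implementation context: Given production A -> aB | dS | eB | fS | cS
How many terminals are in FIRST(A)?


Production: A -> aB | dS | eB | fS | cS
Examining each alternative for leading terminals:
  A -> aB : first terminal = 'a'
  A -> dS : first terminal = 'd'
  A -> eB : first terminal = 'e'
  A -> fS : first terminal = 'f'
  A -> cS : first terminal = 'c'
FIRST(A) = {a, c, d, e, f}
Count: 5

5


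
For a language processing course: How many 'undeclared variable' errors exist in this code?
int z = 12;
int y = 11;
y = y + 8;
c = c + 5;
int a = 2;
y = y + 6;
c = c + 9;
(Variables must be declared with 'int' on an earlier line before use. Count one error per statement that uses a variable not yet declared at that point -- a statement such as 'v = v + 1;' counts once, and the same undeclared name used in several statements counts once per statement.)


Scanning code line by line:
  Line 1: declare 'z' -> declared = ['z']
  Line 2: declare 'y' -> declared = ['y', 'z']
  Line 3: use 'y' -> OK (declared)
  Line 4: use 'c' -> ERROR (undeclared)
  Line 5: declare 'a' -> declared = ['a', 'y', 'z']
  Line 6: use 'y' -> OK (declared)
  Line 7: use 'c' -> ERROR (undeclared)
Total undeclared variable errors: 2

2


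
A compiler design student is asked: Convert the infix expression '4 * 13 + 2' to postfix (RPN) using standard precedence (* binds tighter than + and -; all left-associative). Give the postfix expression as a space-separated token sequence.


Applying the shunting-yard algorithm:
  Operand 4 -> output
  Push '*' onto operator stack -> op-stack: [*]
  Operand 13 -> output
  See '+' (prec 1); top '*' (prec 2) >= it -> pop '*' to output
  Push '+' onto operator stack -> op-stack: [+]
  Operand 2 -> output
  End of input: pop '+' to output
Postfix result: 4 13 * 2 +

4 13 * 2 +


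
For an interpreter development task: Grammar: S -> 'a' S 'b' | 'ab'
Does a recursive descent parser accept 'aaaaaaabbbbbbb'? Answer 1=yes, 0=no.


Grammar accepts strings of the form a^n b^n (n >= 1)
Word: 'aaaaaaabbbbbbb'
Counting: 7 a's and 7 b's
Check: 7 == 7? Yes
Derivation (S -> aSb applied 6 time(s), then S -> ab): S => aSb => aaSbb => aaaSbbb => aaaaSbbbb => aaaaaSbbbbb => aaaaaaSbbbbbb => aaaaaaabbbbbbb
Accepted

1


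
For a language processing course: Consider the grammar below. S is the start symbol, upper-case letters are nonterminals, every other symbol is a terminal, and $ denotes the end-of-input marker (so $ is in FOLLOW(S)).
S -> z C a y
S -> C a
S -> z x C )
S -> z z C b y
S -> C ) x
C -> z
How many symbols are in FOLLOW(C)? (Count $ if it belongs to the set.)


S is the start symbol and does not occur in any rule body, so FOLLOW(S) = {$}.
Examining every occurrence of C in a rule body:
  S -> z C a y : C is followed by terminal 'a' -> add 'a'
  S -> C a : C is followed by terminal 'a' -> add 'a' (already in the set)
  S -> z x C ) : C is followed by terminal ')' -> add ')'
  S -> z z C b y : C is followed by terminal 'b' -> add 'b'
  S -> C ) x : C is followed by terminal ')' -> add ')' (already in the set)
  C -> z : C does not occur in the body -> contributes nothing
FOLLOW(C) = {), a, b}
Count: 3

3


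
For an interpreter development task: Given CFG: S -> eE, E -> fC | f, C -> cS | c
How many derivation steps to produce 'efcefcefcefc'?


Grammar: S -> eE, E -> fC | f, C -> cS | c
Deriving 'efcefcefcefc':
Step 1: S -> eE => eE
Step 2: E -> fC => efC
Step 3: C -> cS => efcS
Step 4: S -> eE => efceE
Step 5: E -> fC => efcefC
Step 6: C -> cS => efcefcS
Step 7: S -> eE => efcefceE
Step 8: E -> fC => efcefcefC
Step 9: C -> cS => efcefcefcS
Step 10: S -> eE => efcefcefceE
Step 11: E -> fC => efcefcefcefC
Step 12: C -> c => efcefcefcefc
Total derivation steps: 12

12


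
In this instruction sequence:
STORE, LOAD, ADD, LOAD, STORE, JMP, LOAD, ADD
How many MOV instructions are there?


Scanning instruction sequence for MOV:
  Position 1: STORE
  Position 2: LOAD
  Position 3: ADD
  Position 4: LOAD
  Position 5: STORE
  Position 6: JMP
  Position 7: LOAD
  Position 8: ADD
Matches at positions: []
Total MOV count: 0

0


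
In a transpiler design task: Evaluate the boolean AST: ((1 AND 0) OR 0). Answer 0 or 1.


Step 1: Evaluate inner node
  1 AND 0 = 0
Step 2: Evaluate root node
  0 OR 0 = 0

0


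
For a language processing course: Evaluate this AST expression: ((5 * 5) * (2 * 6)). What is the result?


Expression: ((5 * 5) * (2 * 6))
Evaluating step by step:
  5 * 5 = 25
  2 * 6 = 12
  25 * 12 = 300
Result: 300

300


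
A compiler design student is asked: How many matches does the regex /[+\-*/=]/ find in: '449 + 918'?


Pattern: /[+\-*/=]/ (operators)
Input: '449 + 918'
Scanning for matches:
  Match 1: '+'
Total matches: 1

1


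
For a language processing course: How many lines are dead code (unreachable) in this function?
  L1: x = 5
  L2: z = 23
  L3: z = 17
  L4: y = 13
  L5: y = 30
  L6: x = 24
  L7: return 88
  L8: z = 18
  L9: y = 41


Analyzing control flow:
  L1: reachable (before return)
  L2: reachable (before return)
  L3: reachable (before return)
  L4: reachable (before return)
  L5: reachable (before return)
  L6: reachable (before return)
  L7: reachable (return statement)
  L8: DEAD (after return at L7)
  L9: DEAD (after return at L7)
Return at L7, total lines = 9
Dead lines: L8 through L9
Count: 2

2


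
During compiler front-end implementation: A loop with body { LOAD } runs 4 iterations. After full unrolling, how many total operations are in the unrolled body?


Loop body operations: LOAD (1 op per iteration)
Unrolling 4 iterations:
  Iteration 1: LOAD (1 ops)
  Iteration 2: LOAD (1 ops)
  Iteration 3: LOAD (1 ops)
  Iteration 4: LOAD (1 ops)
Total: 4 iterations * 1 ops/iter = 4 operations

4


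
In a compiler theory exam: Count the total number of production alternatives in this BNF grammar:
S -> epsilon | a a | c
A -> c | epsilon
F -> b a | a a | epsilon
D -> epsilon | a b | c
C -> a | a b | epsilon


Counting alternatives per rule:
  S: 3 alternative(s)
  A: 2 alternative(s)
  F: 3 alternative(s)
  D: 3 alternative(s)
  C: 3 alternative(s)
Sum: 3 + 2 + 3 + 3 + 3 = 14

14


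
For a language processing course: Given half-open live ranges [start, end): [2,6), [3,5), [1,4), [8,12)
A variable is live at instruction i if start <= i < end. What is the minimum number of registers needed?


Live ranges:
  Var0: [2, 6)
  Var1: [3, 5)
  Var2: [1, 4)
  Var3: [8, 12)
Sweep-line events (position, delta, active):
  pos=1 start -> active=1
  pos=2 start -> active=2
  pos=3 start -> active=3
  pos=4 end -> active=2
  pos=5 end -> active=1
  pos=6 end -> active=0
  pos=8 start -> active=1
  pos=12 end -> active=0
Maximum simultaneous active: 3
Minimum registers needed: 3

3


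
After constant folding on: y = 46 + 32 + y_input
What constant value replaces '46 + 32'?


Identifying constant sub-expression:
  Original: y = 46 + 32 + y_input
  46 and 32 are both compile-time constants
  Evaluating: 46 + 32 = 78
  After folding: y = 78 + y_input

78


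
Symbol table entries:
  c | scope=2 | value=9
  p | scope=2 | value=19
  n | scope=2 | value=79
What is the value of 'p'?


Searching symbol table for 'p':
  c | scope=2 | value=9
  p | scope=2 | value=19 <- MATCH
  n | scope=2 | value=79
Found 'p' at scope 2 with value 19

19


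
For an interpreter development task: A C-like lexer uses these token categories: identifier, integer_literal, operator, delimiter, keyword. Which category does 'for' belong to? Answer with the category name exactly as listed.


Token: 'for'
Checking categories:
  identifier: no
  integer_literal: no
  operator: no
  keyword: YES
  delimiter: no
Category: keyword

keyword


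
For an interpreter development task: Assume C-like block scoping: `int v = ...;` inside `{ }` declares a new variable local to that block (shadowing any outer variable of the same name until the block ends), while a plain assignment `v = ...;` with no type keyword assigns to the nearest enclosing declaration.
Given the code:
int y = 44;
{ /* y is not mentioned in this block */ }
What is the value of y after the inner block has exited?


Analyzing scoping rules:
Outer scope: declares y = 44
Inner block: y is neither redeclared nor assigned -> unchanged
After the block -> 44
Result: 44

44


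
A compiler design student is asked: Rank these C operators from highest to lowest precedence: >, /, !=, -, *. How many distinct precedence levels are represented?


Looking up precedence for each operator:
  > -> precedence 4
  / -> precedence 6
  != -> precedence 3
  - -> precedence 5
  * -> precedence 6
Sorted highest to lowest: /, *, -, >, !=
Distinct precedence values: [6, 5, 4, 3]
Number of distinct levels: 4

4


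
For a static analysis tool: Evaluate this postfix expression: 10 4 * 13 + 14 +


Processing tokens left to right:
Push 10, Push 4
Pop 10 and 4, compute 10 * 4 = 40, push 40
Push 13
Pop 40 and 13, compute 40 + 13 = 53, push 53
Push 14
Pop 53 and 14, compute 53 + 14 = 67, push 67
Stack result: 67

67


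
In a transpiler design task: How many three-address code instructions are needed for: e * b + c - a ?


Expression: e * b + c - a
Generating three-address code (respecting * over +/- precedence):
  Instruction 1: t1 = e * b
  Instruction 2: t2 = t1 + c
  Instruction 3: t3 = t2 - a
Total instructions: 3

3


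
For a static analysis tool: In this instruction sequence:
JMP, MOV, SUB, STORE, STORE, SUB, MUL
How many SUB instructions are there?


Scanning instruction sequence for SUB:
  Position 1: JMP
  Position 2: MOV
  Position 3: SUB <- MATCH
  Position 4: STORE
  Position 5: STORE
  Position 6: SUB <- MATCH
  Position 7: MUL
Matches at positions: [3, 6]
Total SUB count: 2

2


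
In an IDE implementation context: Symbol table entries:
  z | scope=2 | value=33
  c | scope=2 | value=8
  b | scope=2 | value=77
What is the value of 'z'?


Searching symbol table for 'z':
  z | scope=2 | value=33 <- MATCH
  c | scope=2 | value=8
  b | scope=2 | value=77
Found 'z' at scope 2 with value 33

33


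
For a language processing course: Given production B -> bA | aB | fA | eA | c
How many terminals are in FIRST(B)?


Production: B -> bA | aB | fA | eA | c
Examining each alternative for leading terminals:
  B -> bA : first terminal = 'b'
  B -> aB : first terminal = 'a'
  B -> fA : first terminal = 'f'
  B -> eA : first terminal = 'e'
  B -> c : first terminal = 'c'
FIRST(B) = {a, b, c, e, f}
Count: 5

5


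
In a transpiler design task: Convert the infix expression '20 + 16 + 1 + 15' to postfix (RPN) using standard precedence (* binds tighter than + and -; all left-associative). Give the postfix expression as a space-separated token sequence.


Applying the shunting-yard algorithm:
  Operand 20 -> output
  Push '+' onto operator stack -> op-stack: [+]
  Operand 16 -> output
  See '+' (prec 1); top '+' (prec 1) >= it -> pop '+' to output
  Push '+' onto operator stack -> op-stack: [+]
  Operand 1 -> output
  See '+' (prec 1); top '+' (prec 1) >= it -> pop '+' to output
  Push '+' onto operator stack -> op-stack: [+]
  Operand 15 -> output
  End of input: pop '+' to output
Postfix result: 20 16 + 1 + 15 +

20 16 + 1 + 15 +


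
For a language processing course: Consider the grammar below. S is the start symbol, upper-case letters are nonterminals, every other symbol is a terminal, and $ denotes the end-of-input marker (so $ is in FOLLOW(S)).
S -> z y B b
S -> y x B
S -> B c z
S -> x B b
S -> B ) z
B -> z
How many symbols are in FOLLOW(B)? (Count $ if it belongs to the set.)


S is the start symbol and does not occur in any rule body, so FOLLOW(S) = {$}.
Examining every occurrence of B in a rule body:
  S -> z y B b : B is followed by terminal 'b' -> add 'b'
  S -> y x B : B is at the right end -> add FOLLOW(S) = {$}
  S -> B c z : B is followed by terminal 'c' -> add 'c'
  S -> x B b : B is followed by terminal 'b' -> add 'b' (already in the set)
  S -> B ) z : B is followed by terminal ')' -> add ')'
  B -> z : B does not occur in the body -> contributes nothing
FOLLOW(B) = {), b, c, $}
Count: 4

4


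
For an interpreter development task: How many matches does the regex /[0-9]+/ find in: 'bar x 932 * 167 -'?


Pattern: /[0-9]+/ (int literals)
Input: 'bar x 932 * 167 -'
Scanning for matches:
  Match 1: '932'
  Match 2: '167'
Total matches: 2

2


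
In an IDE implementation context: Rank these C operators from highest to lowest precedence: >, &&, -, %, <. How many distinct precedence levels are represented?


Looking up precedence for each operator:
  > -> precedence 4
  && -> precedence 2
  - -> precedence 5
  % -> precedence 6
  < -> precedence 4
Sorted highest to lowest: %, -, >, <, &&
Distinct precedence values: [6, 5, 4, 2]
Number of distinct levels: 4

4


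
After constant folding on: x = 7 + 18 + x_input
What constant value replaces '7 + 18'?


Identifying constant sub-expression:
  Original: x = 7 + 18 + x_input
  7 and 18 are both compile-time constants
  Evaluating: 7 + 18 = 25
  After folding: x = 25 + x_input

25


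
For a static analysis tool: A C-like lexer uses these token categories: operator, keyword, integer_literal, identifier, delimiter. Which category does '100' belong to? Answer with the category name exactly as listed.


Token: '100'
Checking categories:
  identifier: no
  integer_literal: YES
  operator: no
  keyword: no
  delimiter: no
Category: integer_literal

integer_literal


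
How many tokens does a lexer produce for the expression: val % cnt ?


Scanning 'val % cnt'
Token 1: 'val' -> identifier
Token 2: '%' -> operator
Token 3: 'cnt' -> identifier
Total tokens: 3

3


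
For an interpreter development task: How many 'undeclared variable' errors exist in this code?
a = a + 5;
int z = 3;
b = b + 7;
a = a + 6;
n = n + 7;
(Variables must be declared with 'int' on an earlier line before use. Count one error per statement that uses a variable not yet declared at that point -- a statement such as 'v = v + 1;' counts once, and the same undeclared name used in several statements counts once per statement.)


Scanning code line by line:
  Line 1: use 'a' -> ERROR (undeclared)
  Line 2: declare 'z' -> declared = ['z']
  Line 3: use 'b' -> ERROR (undeclared)
  Line 4: use 'a' -> ERROR (undeclared)
  Line 5: use 'n' -> ERROR (undeclared)
Total undeclared variable errors: 4

4


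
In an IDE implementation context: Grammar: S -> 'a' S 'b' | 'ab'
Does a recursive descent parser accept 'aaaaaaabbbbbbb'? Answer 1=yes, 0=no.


Grammar accepts strings of the form a^n b^n (n >= 1)
Word: 'aaaaaaabbbbbbb'
Counting: 7 a's and 7 b's
Check: 7 == 7? Yes
Derivation (S -> aSb applied 6 time(s), then S -> ab): S => aSb => aaSbb => aaaSbbb => aaaaSbbbb => aaaaaSbbbbb => aaaaaaSbbbbbb => aaaaaaabbbbbbb
Accepted

1


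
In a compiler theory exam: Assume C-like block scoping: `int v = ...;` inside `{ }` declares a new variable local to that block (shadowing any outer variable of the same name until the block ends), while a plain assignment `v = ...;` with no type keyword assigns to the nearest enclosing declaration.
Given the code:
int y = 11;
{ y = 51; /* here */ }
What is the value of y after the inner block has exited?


Analyzing scoping rules:
Outer scope: declares y = 11
Inner block: 'y = 51;' has no type keyword, so it is an assignment to the outer y (no shadowing)
The assignment changed the outer variable itself, so the new value persists after the block -> 51
Result: 51

51


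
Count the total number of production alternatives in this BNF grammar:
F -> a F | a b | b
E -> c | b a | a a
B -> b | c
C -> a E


Counting alternatives per rule:
  F: 3 alternative(s)
  E: 3 alternative(s)
  B: 2 alternative(s)
  C: 1 alternative(s)
Sum: 3 + 3 + 2 + 1 = 9

9


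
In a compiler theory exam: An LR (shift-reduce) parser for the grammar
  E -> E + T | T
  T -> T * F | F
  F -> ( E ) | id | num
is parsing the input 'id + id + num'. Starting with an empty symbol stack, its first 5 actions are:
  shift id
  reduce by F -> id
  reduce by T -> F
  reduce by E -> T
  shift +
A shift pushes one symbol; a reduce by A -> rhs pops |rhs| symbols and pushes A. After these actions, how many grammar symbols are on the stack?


Tracking the symbol stack through each action:
  Action 1: shift 'id' : push -> stack = [id] (size 1)
  Action 2: reduce by F -> id : pop 1, push F -> stack = [F] (size 1)
  Action 3: reduce by T -> F : pop 1, push T -> stack = [T] (size 1)
  Action 4: reduce by E -> T : pop 1, push E -> stack = [E] (size 1)
  Action 5: shift '+' : push -> stack = [E, +] (size 2)
Final stack size: 2

2


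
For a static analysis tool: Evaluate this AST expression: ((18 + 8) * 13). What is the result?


Expression: ((18 + 8) * 13)
Evaluating step by step:
  18 + 8 = 26
  26 * 13 = 338
Result: 338

338


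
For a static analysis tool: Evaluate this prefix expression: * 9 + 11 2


Parsing prefix expression: * 9 + 11 2
Step 1: Innermost operation '+ 11 2'
  11 + 2 = 13
Step 2: Outer operation '* 9 [13]'
  9 * 13 = 117

117


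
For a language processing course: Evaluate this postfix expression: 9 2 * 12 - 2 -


Processing tokens left to right:
Push 9, Push 2
Pop 9 and 2, compute 9 * 2 = 18, push 18
Push 12
Pop 18 and 12, compute 18 - 12 = 6, push 6
Push 2
Pop 6 and 2, compute 6 - 2 = 4, push 4
Stack result: 4

4


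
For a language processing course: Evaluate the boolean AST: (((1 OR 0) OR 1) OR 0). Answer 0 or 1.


Step 1: Evaluate inner node
  1 OR 0 = 1
Step 2: Evaluate next node
  1 OR 1 = 1
Step 3: Evaluate root node
  1 OR 0 = 1

1


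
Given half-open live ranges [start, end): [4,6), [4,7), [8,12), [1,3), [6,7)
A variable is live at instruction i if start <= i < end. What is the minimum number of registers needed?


Live ranges:
  Var0: [4, 6)
  Var1: [4, 7)
  Var2: [8, 12)
  Var3: [1, 3)
  Var4: [6, 7)
Sweep-line events (position, delta, active):
  pos=1 start -> active=1
  pos=3 end -> active=0
  pos=4 start -> active=1
  pos=4 start -> active=2
  pos=6 end -> active=1
  pos=6 start -> active=2
  pos=7 end -> active=1
  pos=7 end -> active=0
  pos=8 start -> active=1
  pos=12 end -> active=0
Maximum simultaneous active: 2
Minimum registers needed: 2

2


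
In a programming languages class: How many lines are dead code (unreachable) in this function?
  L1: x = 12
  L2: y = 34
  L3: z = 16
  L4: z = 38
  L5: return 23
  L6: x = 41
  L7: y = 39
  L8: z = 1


Analyzing control flow:
  L1: reachable (before return)
  L2: reachable (before return)
  L3: reachable (before return)
  L4: reachable (before return)
  L5: reachable (return statement)
  L6: DEAD (after return at L5)
  L7: DEAD (after return at L5)
  L8: DEAD (after return at L5)
Return at L5, total lines = 8
Dead lines: L6 through L8
Count: 3

3


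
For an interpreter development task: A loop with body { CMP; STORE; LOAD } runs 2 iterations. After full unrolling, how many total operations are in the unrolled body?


Loop body operations: CMP, STORE, LOAD (3 ops per iteration)
Unrolling 2 iterations:
  Iteration 1: CMP, STORE, LOAD (3 ops)
  Iteration 2: CMP, STORE, LOAD (3 ops)
Total: 2 iterations * 3 ops/iter = 6 operations

6


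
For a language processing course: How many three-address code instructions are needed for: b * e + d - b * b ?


Expression: b * e + d - b * b
Generating three-address code (respecting * over +/- precedence):
  Instruction 1: t1 = b * e
  Instruction 2: t2 = b * b
  Instruction 3: t3 = t1 + d
  Instruction 4: t4 = t3 - t2
Total instructions: 4

4


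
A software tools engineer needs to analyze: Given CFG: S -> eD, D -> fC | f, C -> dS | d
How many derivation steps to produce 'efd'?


Grammar: S -> eD, D -> fC | f, C -> dS | d
Deriving 'efd':
Step 1: S -> eD => eD
Step 2: D -> fC => efC
Step 3: C -> d => efd
Total derivation steps: 3

3


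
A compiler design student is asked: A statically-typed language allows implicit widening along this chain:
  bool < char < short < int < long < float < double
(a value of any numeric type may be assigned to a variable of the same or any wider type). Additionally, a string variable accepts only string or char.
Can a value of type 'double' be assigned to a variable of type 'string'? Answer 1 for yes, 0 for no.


Target variable type: string
Source value type: double
Rule: string accepts only {string, char}
  source 'double' in {string, char}? No
Result: 0

0


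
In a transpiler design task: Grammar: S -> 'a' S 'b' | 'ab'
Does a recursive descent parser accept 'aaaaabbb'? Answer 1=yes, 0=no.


Grammar accepts strings of the form a^n b^n (n >= 1)
Word: 'aaaaabbb'
Counting: 5 a's and 3 b's
Check: 5 == 3? No
Mismatch: a-count != b-count
Rejected

0


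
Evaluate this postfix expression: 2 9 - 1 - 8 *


Processing tokens left to right:
Push 2, Push 9
Pop 2 and 9, compute 2 - 9 = -7, push -7
Push 1
Pop -7 and 1, compute -7 - 1 = -8, push -8
Push 8
Pop -8 and 8, compute -8 * 8 = -64, push -64
Stack result: -64

-64


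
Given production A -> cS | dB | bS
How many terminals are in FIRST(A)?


Production: A -> cS | dB | bS
Examining each alternative for leading terminals:
  A -> cS : first terminal = 'c'
  A -> dB : first terminal = 'd'
  A -> bS : first terminal = 'b'
FIRST(A) = {b, c, d}
Count: 3

3


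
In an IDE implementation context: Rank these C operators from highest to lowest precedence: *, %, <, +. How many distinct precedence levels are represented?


Looking up precedence for each operator:
  * -> precedence 6
  % -> precedence 6
  < -> precedence 4
  + -> precedence 5
Sorted highest to lowest: *, %, +, <
Distinct precedence values: [6, 5, 4]
Number of distinct levels: 3

3


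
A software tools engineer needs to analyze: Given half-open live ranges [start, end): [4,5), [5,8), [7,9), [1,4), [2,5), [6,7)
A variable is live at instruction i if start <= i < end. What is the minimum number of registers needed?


Live ranges:
  Var0: [4, 5)
  Var1: [5, 8)
  Var2: [7, 9)
  Var3: [1, 4)
  Var4: [2, 5)
  Var5: [6, 7)
Sweep-line events (position, delta, active):
  pos=1 start -> active=1
  pos=2 start -> active=2
  pos=4 end -> active=1
  pos=4 start -> active=2
  pos=5 end -> active=1
  pos=5 end -> active=0
  pos=5 start -> active=1
  pos=6 start -> active=2
  pos=7 end -> active=1
  pos=7 start -> active=2
  pos=8 end -> active=1
  pos=9 end -> active=0
Maximum simultaneous active: 2
Minimum registers needed: 2

2


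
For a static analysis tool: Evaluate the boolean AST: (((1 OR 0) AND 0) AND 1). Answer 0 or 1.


Step 1: Evaluate inner node
  1 OR 0 = 1
Step 2: Evaluate next node
  1 AND 0 = 0
Step 3: Evaluate root node
  0 AND 1 = 0

0


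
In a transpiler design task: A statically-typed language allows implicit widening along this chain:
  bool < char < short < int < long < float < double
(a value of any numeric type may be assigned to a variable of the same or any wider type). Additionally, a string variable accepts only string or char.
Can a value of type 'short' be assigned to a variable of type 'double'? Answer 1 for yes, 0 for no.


Target variable type: double
Source value type: short
Numeric ranks: short=2, double=6
Widening allowed iff rank(source) <= rank(target): 2 <= 6? Yes
Result: 1

1


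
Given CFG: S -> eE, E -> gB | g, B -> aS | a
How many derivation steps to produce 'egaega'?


Grammar: S -> eE, E -> gB | g, B -> aS | a
Deriving 'egaega':
Step 1: S -> eE => eE
Step 2: E -> gB => egB
Step 3: B -> aS => egaS
Step 4: S -> eE => egaeE
Step 5: E -> gB => egaegB
Step 6: B -> a => egaega
Total derivation steps: 6

6


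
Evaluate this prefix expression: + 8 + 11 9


Parsing prefix expression: + 8 + 11 9
Step 1: Innermost operation '+ 11 9'
  11 + 9 = 20
Step 2: Outer operation '+ 8 [20]'
  8 + 20 = 28

28


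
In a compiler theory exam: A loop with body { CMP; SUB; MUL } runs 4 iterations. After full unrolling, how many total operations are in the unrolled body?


Loop body operations: CMP, SUB, MUL (3 ops per iteration)
Unrolling 4 iterations:
  Iteration 1: CMP, SUB, MUL (3 ops)
  Iteration 2: CMP, SUB, MUL (3 ops)
  Iteration 3: CMP, SUB, MUL (3 ops)
  Iteration 4: CMP, SUB, MUL (3 ops)
Total: 4 iterations * 3 ops/iter = 12 operations

12


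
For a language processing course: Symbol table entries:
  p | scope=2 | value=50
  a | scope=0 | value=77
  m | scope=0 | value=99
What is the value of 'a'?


Searching symbol table for 'a':
  p | scope=2 | value=50
  a | scope=0 | value=77 <- MATCH
  m | scope=0 | value=99
Found 'a' at scope 0 with value 77

77


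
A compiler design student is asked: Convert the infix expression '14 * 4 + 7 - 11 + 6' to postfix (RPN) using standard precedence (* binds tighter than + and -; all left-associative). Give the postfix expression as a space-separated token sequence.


Applying the shunting-yard algorithm:
  Operand 14 -> output
  Push '*' onto operator stack -> op-stack: [*]
  Operand 4 -> output
  See '+' (prec 1); top '*' (prec 2) >= it -> pop '*' to output
  Push '+' onto operator stack -> op-stack: [+]
  Operand 7 -> output
  See '-' (prec 1); top '+' (prec 1) >= it -> pop '+' to output
  Push '-' onto operator stack -> op-stack: [-]
  Operand 11 -> output
  See '+' (prec 1); top '-' (prec 1) >= it -> pop '-' to output
  Push '+' onto operator stack -> op-stack: [+]
  Operand 6 -> output
  End of input: pop '+' to output
Postfix result: 14 4 * 7 + 11 - 6 +

14 4 * 7 + 11 - 6 +
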